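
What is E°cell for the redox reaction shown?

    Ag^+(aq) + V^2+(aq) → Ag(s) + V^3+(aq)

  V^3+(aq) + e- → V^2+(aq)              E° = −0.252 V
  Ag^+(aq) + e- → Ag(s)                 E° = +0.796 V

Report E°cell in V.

+1.048 V

In the reaction as written, Ag^+(aq) is reduced (cathode) and V^3+(aq) is produced by oxidation at the anode.
E°cell = E°(cathode) − E°(anode) = +0.796 − (−0.252) = +1.048 V.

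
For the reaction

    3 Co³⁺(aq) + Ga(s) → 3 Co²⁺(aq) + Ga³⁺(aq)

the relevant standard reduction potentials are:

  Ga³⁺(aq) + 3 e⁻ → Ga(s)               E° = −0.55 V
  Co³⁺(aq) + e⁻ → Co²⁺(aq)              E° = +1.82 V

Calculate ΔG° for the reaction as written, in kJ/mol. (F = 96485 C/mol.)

In the reaction as written Co³⁺(aq) is reduced, so the Co³⁺/Co²⁺ couple is the cathode and Ga³⁺/Ga is the anode.
E°cell = +1.82 − (−0.55) = +2.37 V; balancing electrons gives n = 3.
ΔG° = −nFE°cell = −(3)(96485)(+2.37) J/mol = −686 kJ/mol.

−686 kJ/mol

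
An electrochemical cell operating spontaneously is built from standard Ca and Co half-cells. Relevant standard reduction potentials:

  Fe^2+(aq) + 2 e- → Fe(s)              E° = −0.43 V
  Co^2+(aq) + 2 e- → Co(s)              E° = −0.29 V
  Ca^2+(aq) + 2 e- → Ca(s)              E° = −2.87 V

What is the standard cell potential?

Of the two couples in this cell, the one with the more positive reduction potential is reduced at the cathode: here that is Co²⁺/Co (−0.29 V); Ca²⁺/Ca (−2.87 V) is the anode.
E°cell = E°(cathode) − E°(anode) = −0.29 − (−2.87) = +2.58 V.

+2.58 V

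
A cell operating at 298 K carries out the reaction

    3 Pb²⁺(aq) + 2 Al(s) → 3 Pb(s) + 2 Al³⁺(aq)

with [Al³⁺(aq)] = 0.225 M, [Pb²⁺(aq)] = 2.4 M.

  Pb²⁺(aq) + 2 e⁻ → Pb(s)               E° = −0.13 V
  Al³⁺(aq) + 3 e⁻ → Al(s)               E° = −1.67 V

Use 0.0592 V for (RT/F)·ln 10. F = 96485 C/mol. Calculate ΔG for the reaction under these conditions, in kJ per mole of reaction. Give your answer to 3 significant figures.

−905 kJ/mol

With Pb²⁺/Pb reduced at the cathode, E°cell = −0.13 − (−1.67) = +1.54 V and n = 6.
Here Q = [Al³⁺(aq)]^2 / [Pb²⁺(aq)]^3 = 0.00366 (log Q = −2.436), giving E = +1.54 − (0.0592/6)·(−2.436) = +1.5640 V.
Then ΔG = −nFE = −6 × 96485 × +1.5640 J/mol = −905 kJ/mol.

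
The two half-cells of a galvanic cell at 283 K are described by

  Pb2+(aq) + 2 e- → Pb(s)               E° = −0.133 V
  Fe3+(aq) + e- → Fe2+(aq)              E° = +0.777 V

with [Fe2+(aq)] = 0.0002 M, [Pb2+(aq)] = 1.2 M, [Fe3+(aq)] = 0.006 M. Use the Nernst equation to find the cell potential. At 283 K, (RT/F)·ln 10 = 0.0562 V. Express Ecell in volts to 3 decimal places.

+0.991 V

The Fe³⁺/Fe²⁺ couple has the more positive E°, so it is the cathode; Pb²⁺/Pb is the anode.
The standard potential is +0.777 − (−0.133) = +0.910 V and the balanced reaction transfers n = 2 electrons.
Balancing gives 2 Fe3+(aq) + Pb(s) → 2 Fe2+(aq) + Pb2+(aq); hence Q = ([Fe2+(aq)]^2·[Pb2+(aq)]) / [Fe3+(aq)]^2 = 0.00133 (log Q = −2.875).
E = E° − (0.0562/n)·log Q = +0.910 − (0.0562/2)(−2.875) = +0.991 V.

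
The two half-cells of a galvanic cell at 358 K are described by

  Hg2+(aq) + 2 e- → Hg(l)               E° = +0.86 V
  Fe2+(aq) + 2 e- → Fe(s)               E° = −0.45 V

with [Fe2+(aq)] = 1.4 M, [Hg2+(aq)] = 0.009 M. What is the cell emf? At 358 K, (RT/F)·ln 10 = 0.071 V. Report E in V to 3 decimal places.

+1.232 V

Hg²⁺/Hg is reduced (cathode, E° = +0.86 V) and Fe²⁺/Fe is oxidized (anode).
The standard potential is +0.86 − (−0.45) = +1.31 V and the balanced reaction transfers n = 2 electrons.
Balancing gives Hg2+(aq) + Fe(s) → Hg(l) + Fe2+(aq); hence Q = [Fe2+(aq)] / [Hg2+(aq)] = 156 (log Q = 2.192).
By the Nernst equation, E = +1.31 − (0.071/2)·(2.192) = +1.232 V.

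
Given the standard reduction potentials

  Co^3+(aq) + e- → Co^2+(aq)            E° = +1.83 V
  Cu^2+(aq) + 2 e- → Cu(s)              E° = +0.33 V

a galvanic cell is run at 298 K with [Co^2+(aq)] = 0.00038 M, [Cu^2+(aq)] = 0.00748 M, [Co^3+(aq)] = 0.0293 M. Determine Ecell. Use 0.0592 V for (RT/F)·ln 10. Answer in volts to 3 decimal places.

+1.675 V

The Co³⁺/Co²⁺ couple has the more positive E°, so it is the cathode; Cu²⁺/Cu is the anode.
The standard potential is +1.83 − (+0.33) = +1.50 V and the balanced reaction transfers n = 2 electrons.
The balanced reaction is 2 Co^3+(aq) + Cu(s) → 2 Co^2+(aq) + Cu^2+(aq), so Q = ([Co^2+(aq)]^2·[Cu^2+(aq)]) / [Co^3+(aq)]^2 = 1.26×10^−6 and log Q = −5.900.
By the Nernst equation, E = +1.50 − (0.0592/2)·(−5.900) = +1.675 V.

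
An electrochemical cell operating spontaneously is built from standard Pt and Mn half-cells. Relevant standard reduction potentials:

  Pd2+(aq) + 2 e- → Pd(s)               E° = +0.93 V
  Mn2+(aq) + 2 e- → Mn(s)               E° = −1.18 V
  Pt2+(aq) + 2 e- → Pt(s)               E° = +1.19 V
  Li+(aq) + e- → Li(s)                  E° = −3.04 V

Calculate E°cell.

The Pt²⁺/Pt couple has the higher E°, so Pt ion is reduced (cathode) and Mn is oxidized (anode).
E°cell = E°(cathode) − E°(anode) = +1.19 − (−1.18) = +2.37 V.

+2.37 V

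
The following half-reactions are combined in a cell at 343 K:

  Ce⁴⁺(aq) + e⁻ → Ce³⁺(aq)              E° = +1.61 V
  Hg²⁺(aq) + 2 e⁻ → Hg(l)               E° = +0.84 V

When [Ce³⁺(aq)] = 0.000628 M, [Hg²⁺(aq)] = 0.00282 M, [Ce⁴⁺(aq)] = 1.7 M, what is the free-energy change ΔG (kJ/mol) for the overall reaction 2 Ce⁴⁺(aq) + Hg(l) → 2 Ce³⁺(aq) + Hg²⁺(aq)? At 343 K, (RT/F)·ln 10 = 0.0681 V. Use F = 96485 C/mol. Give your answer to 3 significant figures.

E°cell = +1.61 − (+0.84) = +0.77 V; the balanced reaction transfers n = 2 electrons.
The reaction quotient is ([Ce³⁺(aq)]^2·[Hg²⁺(aq)]) / [Ce⁴⁺(aq)]^2 = 3.85×10^−10; by Nernst, E = +0.77 − (0.0681/2)(−9.415) = +1.0906 V.
Then ΔG = −nFE = −2 × 96485 × +1.0906 J/mol = −210 kJ/mol.

−210 kJ/mol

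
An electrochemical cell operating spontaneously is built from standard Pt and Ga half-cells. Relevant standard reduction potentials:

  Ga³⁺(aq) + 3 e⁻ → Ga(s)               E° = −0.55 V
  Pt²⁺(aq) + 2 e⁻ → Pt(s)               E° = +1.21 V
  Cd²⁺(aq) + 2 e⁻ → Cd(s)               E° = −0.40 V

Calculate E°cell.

+1.76 V

Of the two couples in this cell, the one with the more positive reduction potential is reduced at the cathode: here that is Pt²⁺/Pt (+1.21 V); Ga³⁺/Ga (−0.55 V) is the anode.
E°cell = E°(cathode) − E°(anode) = +1.21 − (−0.55) = +1.76 V.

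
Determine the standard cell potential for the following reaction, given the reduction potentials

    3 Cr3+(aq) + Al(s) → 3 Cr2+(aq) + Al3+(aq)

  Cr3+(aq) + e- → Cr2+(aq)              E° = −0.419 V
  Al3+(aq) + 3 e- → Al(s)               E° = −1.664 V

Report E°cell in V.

In the reaction as written, Cr3+(aq) is reduced (cathode) and Al3+(aq) is produced by oxidation at the anode.
E°cell = E°(cathode) − E°(anode) = −0.419 − (−1.664) = +1.245 V.
The positive value indicates the reaction is spontaneous as written.

+1.245 V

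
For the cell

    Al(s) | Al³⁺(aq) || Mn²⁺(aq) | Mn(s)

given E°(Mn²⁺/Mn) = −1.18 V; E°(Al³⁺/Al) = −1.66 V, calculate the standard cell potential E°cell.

By convention the left-hand electrode in cell notation is the anode (oxidation) and the right-hand electrode is the cathode (reduction).
E°cell = E°(right) − E°(left) = −1.18 − (−1.66) = +0.48 V.

+0.48 V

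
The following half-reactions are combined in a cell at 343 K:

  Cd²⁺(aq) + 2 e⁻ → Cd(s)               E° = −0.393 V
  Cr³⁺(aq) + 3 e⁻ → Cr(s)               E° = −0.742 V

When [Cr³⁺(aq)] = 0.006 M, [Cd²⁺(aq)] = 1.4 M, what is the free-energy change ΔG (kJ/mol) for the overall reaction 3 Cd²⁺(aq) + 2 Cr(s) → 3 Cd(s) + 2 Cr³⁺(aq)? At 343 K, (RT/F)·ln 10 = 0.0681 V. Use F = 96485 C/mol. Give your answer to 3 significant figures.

−234 kJ/mol

E°cell = −0.393 − (−0.742) = +0.349 V; the balanced reaction transfers n = 6 electrons.
Q = [Cr³⁺(aq)]^2 / [Cd²⁺(aq)]^3 = 1.31×10^−5, so log Q = −4.882 and E = +0.349 − (0.0681/6)(−4.882) = +0.4044 V.
Then ΔG = −nFE = −6 × 96485 × +0.4044 J/mol = −234 kJ/mol.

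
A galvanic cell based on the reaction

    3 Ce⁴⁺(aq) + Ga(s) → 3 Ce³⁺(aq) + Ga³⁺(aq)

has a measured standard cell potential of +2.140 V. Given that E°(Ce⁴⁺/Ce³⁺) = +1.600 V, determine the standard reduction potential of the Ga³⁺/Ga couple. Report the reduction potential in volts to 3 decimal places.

In the reaction as written the Ce⁴⁺/Ce³⁺ couple is reduced (cathode) and Ga³⁺/Ga is oxidized (anode), so E°cell = E°(Ce⁴⁺/Ce³⁺) − E°(Ga³⁺/Ga).
E°(Ga³⁺/Ga) = E°(cathode) − E°cell = +1.600 − (+2.140) = −0.540 V.

−0.540 V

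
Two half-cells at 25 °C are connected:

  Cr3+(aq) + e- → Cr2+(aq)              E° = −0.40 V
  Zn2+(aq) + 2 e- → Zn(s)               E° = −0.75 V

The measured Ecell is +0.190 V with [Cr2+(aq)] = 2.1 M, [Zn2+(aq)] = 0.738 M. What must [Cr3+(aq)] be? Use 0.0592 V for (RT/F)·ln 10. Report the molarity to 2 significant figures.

The Cr³⁺/Cr²⁺ couple has the larger reduction potential, so it is the cathode: E°cell = −0.40 − (−0.75) = +0.35 V and n = 2.
From the Nernst equation, log Q = n(E° − E)/0.0592 = 2·(+0.35 − (+0.190))/0.0592 = 5.405.
Balancing electrons gives 2 Cr3+(aq) + Zn(s) → 2 Cr2+(aq) + Zn2+(aq); thus Q = ([Cr2+(aq)]^2·[Zn2+(aq)]) / [Cr3+(aq)]^2.
Solving for the unknown gives log [Cr3+(aq)] = −2.446, so [Cr3+(aq)] ≈ 0.0036 M.

0.0036 M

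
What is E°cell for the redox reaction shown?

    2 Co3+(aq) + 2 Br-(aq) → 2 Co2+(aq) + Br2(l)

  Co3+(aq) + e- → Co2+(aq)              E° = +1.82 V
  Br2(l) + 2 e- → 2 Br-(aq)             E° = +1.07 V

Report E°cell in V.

+0.75 V

In the reaction as written, Co3+(aq) is reduced (cathode) and Br2(l) is produced by oxidation at the anode.
E°cell = E°(cathode) − E°(anode) = +1.82 − (+1.07) = +0.75 V.
The positive value indicates the reaction is spontaneous as written.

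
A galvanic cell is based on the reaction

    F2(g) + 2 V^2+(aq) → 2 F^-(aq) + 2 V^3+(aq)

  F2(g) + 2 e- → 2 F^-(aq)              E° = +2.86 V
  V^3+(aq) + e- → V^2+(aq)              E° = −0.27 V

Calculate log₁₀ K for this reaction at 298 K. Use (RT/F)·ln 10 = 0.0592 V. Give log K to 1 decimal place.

log K = 105.7

The F₂/F⁻ couple is reduced (cathode); E°cell = +2.86 − (−0.27) = +3.13 V with n = 2.
At equilibrium E = 0, so log K = nE°cell / 0.0592 = (2)(+3.13) / 0.0592 = 105.7.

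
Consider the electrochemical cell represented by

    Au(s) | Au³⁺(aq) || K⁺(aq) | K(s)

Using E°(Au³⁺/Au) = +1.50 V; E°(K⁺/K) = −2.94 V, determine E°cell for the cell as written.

−4.44 V

By convention the left-hand electrode in cell notation is the anode (oxidation) and the right-hand electrode is the cathode (reduction).
E°cell = E°(right) − E°(left) = −2.94 − (+1.50) = −4.44 V.
The negative sign shows that, as written, the cell would require an external voltage to drive the reaction.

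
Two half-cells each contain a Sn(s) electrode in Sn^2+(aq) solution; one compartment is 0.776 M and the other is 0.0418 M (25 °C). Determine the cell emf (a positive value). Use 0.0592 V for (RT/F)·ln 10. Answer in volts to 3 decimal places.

For a concentration cell E°cell = 0, since both electrodes use the same couple.
The compartment with the higher Sn^2+(aq) concentration (0.776 M) acts as the cathode; ions are reduced there and produced at the dilute (0.0418 M) anode.
With n = 2, Ecell = −(0.0592/2)·log([dilute]/[conc]) = −(0.0592/2)·log(0.0418/0.776) = +0.038 V.

0.038 V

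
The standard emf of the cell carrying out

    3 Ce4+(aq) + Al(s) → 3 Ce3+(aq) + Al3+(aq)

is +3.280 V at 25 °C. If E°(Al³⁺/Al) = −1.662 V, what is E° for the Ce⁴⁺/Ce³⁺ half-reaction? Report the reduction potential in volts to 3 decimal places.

+1.618 V

In the reaction as written the Ce⁴⁺/Ce³⁺ couple is reduced (cathode) and Al³⁺/Al is oxidized (anode), so E°cell = E°(Ce⁴⁺/Ce³⁺) − E°(Al³⁺/Al).
E°(Ce⁴⁺/Ce³⁺) = E°cell + E°(anode) = +3.280 + (−1.662) = +1.618 V.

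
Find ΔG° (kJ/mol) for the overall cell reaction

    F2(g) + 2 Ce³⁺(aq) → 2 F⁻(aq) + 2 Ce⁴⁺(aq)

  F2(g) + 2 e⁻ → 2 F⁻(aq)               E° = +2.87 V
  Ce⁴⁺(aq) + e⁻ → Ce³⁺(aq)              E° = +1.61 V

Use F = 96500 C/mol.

−243 kJ/mol

In the reaction as written F2(g) is reduced, so the F₂/F⁻ couple is the cathode and Ce⁴⁺/Ce³⁺ is the anode.
E°cell = +2.87 − (+1.61) = +1.26 V; balancing electrons gives n = 2.
ΔG° = −nFE°cell = −(2)(96500)(+1.26) J/mol = −243 kJ/mol.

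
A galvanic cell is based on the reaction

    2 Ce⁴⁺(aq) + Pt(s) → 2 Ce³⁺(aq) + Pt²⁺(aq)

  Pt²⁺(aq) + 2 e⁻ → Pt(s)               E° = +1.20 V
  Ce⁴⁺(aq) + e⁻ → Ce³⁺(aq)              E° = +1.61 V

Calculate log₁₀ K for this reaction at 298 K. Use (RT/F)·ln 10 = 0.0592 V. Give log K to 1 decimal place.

log K = 13.9

The Ce⁴⁺/Ce³⁺ couple is reduced (cathode); E°cell = +1.61 − (+1.20) = +0.41 V with n = 2.
At equilibrium E = 0, so log K = nE°cell / 0.0592 = (2)(+0.41) / 0.0592 = 13.9.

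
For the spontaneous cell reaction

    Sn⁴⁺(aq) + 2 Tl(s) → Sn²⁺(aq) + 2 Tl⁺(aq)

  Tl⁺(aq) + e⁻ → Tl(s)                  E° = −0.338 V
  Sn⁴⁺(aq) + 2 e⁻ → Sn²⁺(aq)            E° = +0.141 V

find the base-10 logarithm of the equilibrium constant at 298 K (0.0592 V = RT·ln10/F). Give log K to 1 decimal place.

log K = 16.2

The Sn⁴⁺/Sn²⁺ couple is reduced (cathode); E°cell = +0.141 − (−0.338) = +0.479 V with n = 2.
At equilibrium E = 0, so log K = nE°cell / 0.0592 = (2)(+0.479) / 0.0592 = 16.2.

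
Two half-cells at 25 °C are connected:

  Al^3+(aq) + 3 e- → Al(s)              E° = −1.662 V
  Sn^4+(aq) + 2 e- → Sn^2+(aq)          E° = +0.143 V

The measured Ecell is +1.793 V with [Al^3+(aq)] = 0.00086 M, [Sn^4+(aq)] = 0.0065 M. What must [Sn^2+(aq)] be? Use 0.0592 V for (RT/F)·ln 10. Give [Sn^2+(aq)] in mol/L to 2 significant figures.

1.8 M

The Sn⁴⁺/Sn²⁺ couple has the larger reduction potential, so it is the cathode: E°cell = +0.143 − (−1.662) = +1.805 V and n = 6.
Since E = E° − (0.0592/n)·log Q, log Q = n(E° − E)/0.0592 = 1.216.
The balanced reaction is 3 Sn^4+(aq) + 2 Al(s) → 3 Sn^2+(aq) + 2 Al^3+(aq), so Q = ([Sn^2+(aq)]^3·[Al^3+(aq)]^2) / [Sn^4+(aq)]^3.
Isolating [Sn^2+(aq)] in Q = 10^{1.216} yields log [Sn^2+(aq)] = 0.262, i.e. 1.8 M.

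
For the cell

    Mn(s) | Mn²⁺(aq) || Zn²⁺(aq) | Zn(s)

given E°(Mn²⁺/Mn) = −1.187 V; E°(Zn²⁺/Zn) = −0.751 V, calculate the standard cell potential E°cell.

+0.436 V

By convention the left-hand electrode in cell notation is the anode (oxidation) and the right-hand electrode is the cathode (reduction).
E°cell = E°(right) − E°(left) = −0.751 − (−1.187) = +0.436 V.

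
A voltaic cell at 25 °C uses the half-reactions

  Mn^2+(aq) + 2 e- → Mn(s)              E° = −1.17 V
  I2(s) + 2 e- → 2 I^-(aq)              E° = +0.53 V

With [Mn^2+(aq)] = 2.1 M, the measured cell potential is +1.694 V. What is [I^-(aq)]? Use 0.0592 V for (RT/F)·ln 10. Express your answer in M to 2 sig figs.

0.87 M

The I₂/I⁻ couple has the larger reduction potential, so it is the cathode: E°cell = +0.53 − (−1.17) = +1.70 V and n = 2.
From the Nernst equation, log Q = n(E° − E)/0.0592 = 2·(+1.70 − (+1.694))/0.0592 = 0.203.
Balancing electrons gives I2(s) + Mn(s) → 2 I^-(aq) + Mn^2+(aq); thus Q = [I^-(aq)]^2·[Mn^2+(aq)].
Isolating [I^-(aq)] in Q = 10^{0.203} yields log [I^-(aq)] = −0.060, i.e. 0.87 M.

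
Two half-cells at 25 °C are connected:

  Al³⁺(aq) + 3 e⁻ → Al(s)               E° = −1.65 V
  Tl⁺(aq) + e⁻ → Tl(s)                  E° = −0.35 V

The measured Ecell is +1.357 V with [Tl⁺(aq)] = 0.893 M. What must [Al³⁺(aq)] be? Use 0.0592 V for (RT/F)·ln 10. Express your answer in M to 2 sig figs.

The Tl⁺/Tl couple has the larger reduction potential, so it is the cathode: E°cell = −0.35 − (−1.65) = +1.30 V and n = 3.
Rearranging E = E° − (0.0592/n)·log Q gives log Q = 3(+1.30 − (+1.357))/0.0592 = −2.889.
The balanced reaction is 3 Tl⁺(aq) + Al(s) → 3 Tl(s) + Al³⁺(aq), so Q = [Al³⁺(aq)] / [Tl⁺(aq)]^3.
Substituting the known concentrations and solving, log [Al³⁺(aq)] = −3.036 and [Al³⁺(aq)] = 0.00092 M.

0.00092 M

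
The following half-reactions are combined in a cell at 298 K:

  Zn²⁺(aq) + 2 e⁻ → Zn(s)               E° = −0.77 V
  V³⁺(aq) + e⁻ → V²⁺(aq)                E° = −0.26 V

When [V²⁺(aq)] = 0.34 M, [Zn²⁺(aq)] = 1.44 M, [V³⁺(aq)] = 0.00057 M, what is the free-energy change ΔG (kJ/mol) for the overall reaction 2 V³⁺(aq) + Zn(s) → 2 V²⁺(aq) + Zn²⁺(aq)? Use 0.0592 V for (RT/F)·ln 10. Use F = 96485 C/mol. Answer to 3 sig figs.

−65.8 kJ/mol

E°cell = −0.26 − (−0.77) = +0.51 V; the balanced reaction transfers n = 2 electrons.
Q = ([V²⁺(aq)]^2·[Zn²⁺(aq)]) / [V³⁺(aq)]^2 = 5.12×10^5, so log Q = 5.710 and E = +0.51 − (0.0592/2)(5.710) = +0.3410 V.
Finally ΔG = −nFE = −(2)(96485 C/mol)(+0.3410 V) = −65.8 kJ/mol.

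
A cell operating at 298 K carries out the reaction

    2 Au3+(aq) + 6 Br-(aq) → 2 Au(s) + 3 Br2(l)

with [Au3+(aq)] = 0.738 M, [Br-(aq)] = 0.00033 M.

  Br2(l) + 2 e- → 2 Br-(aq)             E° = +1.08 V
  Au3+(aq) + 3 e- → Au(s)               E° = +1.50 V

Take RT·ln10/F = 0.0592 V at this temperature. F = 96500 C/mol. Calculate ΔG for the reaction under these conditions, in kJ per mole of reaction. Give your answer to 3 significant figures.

−122 kJ/mol

E°cell = +1.50 − (+1.08) = +0.42 V; the balanced reaction transfers n = 6 electrons.
Q = 1 / ([Au3+(aq)]^2·[Br-(aq)]^6) = 1.42×10^21, so log Q = 21.153 and E = +0.42 − (0.0592/6)(21.153) = +0.2113 V.
Then ΔG = −nFE = −6 × 96500 × +0.2113 J/mol = −122 kJ/mol.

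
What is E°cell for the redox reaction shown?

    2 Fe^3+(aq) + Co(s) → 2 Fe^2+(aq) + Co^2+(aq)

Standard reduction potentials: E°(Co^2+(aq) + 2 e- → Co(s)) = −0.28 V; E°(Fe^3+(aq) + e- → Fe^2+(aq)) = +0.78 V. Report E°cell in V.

In the reaction as written, Fe^3+(aq) is reduced (cathode) and Co^2+(aq) is produced by oxidation at the anode.
E°cell = E°(cathode) − E°(anode) = +0.78 − (−0.28) = +1.06 V.
The positive value indicates the reaction is spontaneous as written.

+1.06 V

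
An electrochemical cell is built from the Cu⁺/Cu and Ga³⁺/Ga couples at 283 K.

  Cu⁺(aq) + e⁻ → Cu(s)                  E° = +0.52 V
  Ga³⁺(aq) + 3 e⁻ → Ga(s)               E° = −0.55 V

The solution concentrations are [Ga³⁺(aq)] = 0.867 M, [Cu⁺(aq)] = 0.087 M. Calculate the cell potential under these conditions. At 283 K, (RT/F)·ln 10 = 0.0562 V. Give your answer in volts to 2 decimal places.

Cu⁺/Cu is reduced (cathode, E° = +0.52 V) and Ga³⁺/Ga is oxidized (anode).
E°cell = E°cat − E°an = +0.52 − (−0.55) = +1.07 V; n = 3.
Balancing gives 3 Cu⁺(aq) + Ga(s) → 3 Cu(s) + Ga³⁺(aq); hence Q = [Ga³⁺(aq)] / [Cu⁺(aq)]^3 = 1.32×10^3 (log Q = 3.119).
By the Nernst equation, E = +1.07 − (0.0562/3)·(3.119) = +1.01 V.

+1.01 V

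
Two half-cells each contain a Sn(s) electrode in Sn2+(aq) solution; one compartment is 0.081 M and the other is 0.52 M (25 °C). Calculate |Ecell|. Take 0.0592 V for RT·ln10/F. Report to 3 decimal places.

For a concentration cell E°cell = 0, since both electrodes use the same couple.
The compartment with the higher Sn2+(aq) concentration (0.52 M) acts as the cathode; ions are reduced there and produced at the dilute (0.081 M) anode.
With n = 2, Ecell = −(0.0592/2)·log([dilute]/[conc]) = −(0.0592/2)·log(0.081/0.52) = +0.024 V.

0.024 V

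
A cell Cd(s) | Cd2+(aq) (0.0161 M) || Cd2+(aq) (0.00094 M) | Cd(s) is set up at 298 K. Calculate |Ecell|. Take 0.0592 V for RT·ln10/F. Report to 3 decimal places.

0.037 V

For a concentration cell E°cell = 0, since both electrodes use the same couple.
The compartment with the higher Cd2+(aq) concentration (0.0161 M) acts as the cathode; ions are reduced there and produced at the dilute (0.00094 M) anode.
With n = 2, Ecell = −(0.0592/2)·log([dilute]/[conc]) = −(0.0592/2)·log(0.00094/0.0161) = +0.037 V.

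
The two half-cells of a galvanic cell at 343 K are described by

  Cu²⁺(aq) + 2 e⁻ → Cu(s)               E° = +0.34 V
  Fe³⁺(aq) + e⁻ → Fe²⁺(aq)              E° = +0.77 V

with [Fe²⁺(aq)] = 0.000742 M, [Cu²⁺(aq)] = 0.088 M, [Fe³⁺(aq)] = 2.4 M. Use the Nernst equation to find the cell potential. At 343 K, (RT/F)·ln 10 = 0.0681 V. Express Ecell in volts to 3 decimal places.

Since E°(Fe³⁺/Fe²⁺) > E°(Cu²⁺/Cu), Fe³⁺/Fe²⁺ serves as the cathode.
E°cell = E°cat − E°an = +0.77 − (+0.34) = +0.43 V; n = 2.
The balanced reaction is 2 Fe³⁺(aq) + Cu(s) → 2 Fe²⁺(aq) + Cu²⁺(aq), so Q = ([Fe²⁺(aq)]^2·[Cu²⁺(aq)]) / [Fe³⁺(aq)]^2 = 8.41×10^−9 and log Q = −8.075.
Applying E = E° − (RT ln10/nF)·log Q gives +0.43 − (0.0681/2)(−8.075) = +0.705 V.

+0.705 V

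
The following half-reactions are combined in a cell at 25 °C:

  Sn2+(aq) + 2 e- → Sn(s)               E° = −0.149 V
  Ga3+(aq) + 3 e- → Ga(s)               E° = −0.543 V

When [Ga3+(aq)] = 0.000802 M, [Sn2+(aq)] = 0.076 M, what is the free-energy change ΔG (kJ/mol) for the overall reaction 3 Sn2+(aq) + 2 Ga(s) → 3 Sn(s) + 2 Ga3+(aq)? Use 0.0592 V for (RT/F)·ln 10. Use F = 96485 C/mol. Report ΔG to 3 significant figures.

−244 kJ/mol

E°cell = −0.149 − (−0.543) = +0.394 V; the balanced reaction transfers n = 6 electrons.
Q = [Ga3+(aq)]^2 / [Sn2+(aq)]^3 = 0.00147, so log Q = −2.834 and E = +0.394 − (0.0592/6)(−2.834) = +0.4220 V.
Then ΔG = −nFE = −6 × 96485 × +0.4220 J/mol = −244 kJ/mol.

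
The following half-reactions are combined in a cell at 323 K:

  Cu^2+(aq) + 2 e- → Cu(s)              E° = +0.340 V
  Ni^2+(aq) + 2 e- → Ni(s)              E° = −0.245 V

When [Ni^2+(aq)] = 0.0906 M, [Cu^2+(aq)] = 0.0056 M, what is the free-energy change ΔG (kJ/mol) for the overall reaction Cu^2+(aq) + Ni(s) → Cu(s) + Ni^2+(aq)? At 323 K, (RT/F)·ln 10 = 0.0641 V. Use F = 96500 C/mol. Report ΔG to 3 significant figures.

The standard cell potential is +0.340 − (−0.245) = +0.585 V, with n = 2 electrons in the balanced equation.
The reaction quotient is [Ni^2+(aq)] / [Cu^2+(aq)] = 16.2; by Nernst, E = +0.585 − (0.0641/2)(1.209) = +0.5463 V.
ΔG = −nFE = −(2)(96500)(+0.5463) J/mol = −105 kJ/mol.

−105 kJ/mol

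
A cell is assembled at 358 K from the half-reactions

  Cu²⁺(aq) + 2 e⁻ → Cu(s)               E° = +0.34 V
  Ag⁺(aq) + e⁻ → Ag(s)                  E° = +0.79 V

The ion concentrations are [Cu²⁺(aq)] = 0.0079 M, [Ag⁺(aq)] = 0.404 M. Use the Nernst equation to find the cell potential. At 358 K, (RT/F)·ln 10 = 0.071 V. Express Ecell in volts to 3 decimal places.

Ag⁺/Ag is reduced (cathode, E° = +0.79 V) and Cu²⁺/Cu is oxidized (anode).
E°cell = +0.79 − (+0.34) = +0.45 V, with n = 2 electrons transferred.
The balanced reaction is 2 Ag⁺(aq) + Cu(s) → 2 Ag(s) + Cu²⁺(aq), so Q = [Cu²⁺(aq)] / [Ag⁺(aq)]^2 = 0.0484 and log Q = −1.315.
E = E° − (0.071/n)·log Q = +0.45 − (0.071/2)(−1.315) = +0.497 V.

+0.497 V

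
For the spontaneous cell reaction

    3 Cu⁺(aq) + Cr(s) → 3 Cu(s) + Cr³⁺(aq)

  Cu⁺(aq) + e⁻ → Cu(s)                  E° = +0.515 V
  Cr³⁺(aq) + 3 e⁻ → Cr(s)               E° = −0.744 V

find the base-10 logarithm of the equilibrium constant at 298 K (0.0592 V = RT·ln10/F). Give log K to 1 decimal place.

log K = 63.8

The Cu⁺/Cu couple is reduced (cathode); E°cell = +0.515 − (−0.744) = +1.259 V with n = 3.
At equilibrium E = 0, so log K = nE°cell / 0.0592 = (3)(+1.259) / 0.0592 = 63.8.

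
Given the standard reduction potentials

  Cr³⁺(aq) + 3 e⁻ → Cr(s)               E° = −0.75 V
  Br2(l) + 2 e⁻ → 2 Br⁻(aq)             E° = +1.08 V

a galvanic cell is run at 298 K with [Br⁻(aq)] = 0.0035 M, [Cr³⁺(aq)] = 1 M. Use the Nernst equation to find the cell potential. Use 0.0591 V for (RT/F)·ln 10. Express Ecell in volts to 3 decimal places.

+1.975 V

The Br₂/Br⁻ couple has the more positive E°, so it is the cathode; Cr³⁺/Cr is the anode.
E°cell = +1.08 − (−0.75) = +1.83 V, with n = 6 electrons transferred.
The balanced reaction is 3 Br2(l) + 2 Cr(s) → 6 Br⁻(aq) + 2 Cr³⁺(aq), so Q = [Br⁻(aq)]^6·[Cr³⁺(aq)]^2 = 1.84×10^−15 and log Q = −14.736.
By the Nernst equation, E = +1.83 − (0.0591/6)·(−14.736) = +1.975 V.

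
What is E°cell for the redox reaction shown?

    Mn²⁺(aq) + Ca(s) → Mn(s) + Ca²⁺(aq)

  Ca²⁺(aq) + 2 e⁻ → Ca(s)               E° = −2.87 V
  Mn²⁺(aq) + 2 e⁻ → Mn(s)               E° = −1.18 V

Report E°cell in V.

In the reaction as written, Mn²⁺(aq) is reduced (cathode) and Ca²⁺(aq) is produced by oxidation at the anode.
E°cell = E°(cathode) − E°(anode) = −1.18 − (−2.87) = +1.69 V.

+1.69 V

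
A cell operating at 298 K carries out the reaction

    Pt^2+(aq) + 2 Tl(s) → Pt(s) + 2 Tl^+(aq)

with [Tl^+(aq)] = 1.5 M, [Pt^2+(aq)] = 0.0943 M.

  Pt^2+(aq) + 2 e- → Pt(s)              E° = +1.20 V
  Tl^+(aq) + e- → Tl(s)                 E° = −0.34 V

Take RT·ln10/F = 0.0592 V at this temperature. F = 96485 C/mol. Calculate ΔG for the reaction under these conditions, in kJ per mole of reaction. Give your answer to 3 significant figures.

E°cell = +1.20 − (−0.34) = +1.54 V; the balanced reaction transfers n = 2 electrons.
Q = [Tl^+(aq)]^2 / [Pt^2+(aq)] = 23.9, so log Q = 1.378 and E = +1.54 − (0.0592/2)(1.378) = +1.4992 V.
Then ΔG = −nFE = −2 × 96485 × +1.4992 J/mol = −289 kJ/mol.

−289 kJ/mol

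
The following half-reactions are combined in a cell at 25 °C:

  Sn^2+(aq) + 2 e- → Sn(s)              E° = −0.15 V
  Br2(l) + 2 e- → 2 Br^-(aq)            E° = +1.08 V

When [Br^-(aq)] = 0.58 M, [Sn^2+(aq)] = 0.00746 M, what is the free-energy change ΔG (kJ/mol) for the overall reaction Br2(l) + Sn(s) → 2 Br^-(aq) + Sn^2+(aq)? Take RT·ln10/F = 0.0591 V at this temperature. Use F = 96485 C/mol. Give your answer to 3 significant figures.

−252 kJ/mol

E°cell = +1.08 − (−0.15) = +1.23 V; the balanced reaction transfers n = 2 electrons.
Q = [Br^-(aq)]^2·[Sn^2+(aq)] = 0.00251, so log Q = −2.600 and E = +1.23 − (0.0591/2)(−2.600) = +1.3068 V.
Finally ΔG = −nFE = −(2)(96485 C/mol)(+1.3068 V) = −252 kJ/mol.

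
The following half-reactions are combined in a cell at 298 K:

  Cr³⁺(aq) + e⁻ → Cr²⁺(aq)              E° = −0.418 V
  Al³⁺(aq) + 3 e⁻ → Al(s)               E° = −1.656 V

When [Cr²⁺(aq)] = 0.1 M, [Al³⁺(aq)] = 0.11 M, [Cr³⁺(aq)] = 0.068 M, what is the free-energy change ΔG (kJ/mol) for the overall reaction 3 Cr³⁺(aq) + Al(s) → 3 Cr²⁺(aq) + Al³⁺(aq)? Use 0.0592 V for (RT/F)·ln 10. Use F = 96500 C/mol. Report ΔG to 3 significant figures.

−361 kJ/mol

The standard cell potential is −0.418 − (−1.656) = +1.238 V, with n = 3 electrons in the balanced equation.
Q = ([Cr²⁺(aq)]^3·[Al³⁺(aq)]) / [Cr³⁺(aq)]^3 = 0.35, so log Q = −0.456 and E = +1.238 − (0.0592/3)(−0.456) = +1.2470 V.
Finally ΔG = −nFE = −(3)(96500 C/mol)(+1.2470 V) = −361 kJ/mol.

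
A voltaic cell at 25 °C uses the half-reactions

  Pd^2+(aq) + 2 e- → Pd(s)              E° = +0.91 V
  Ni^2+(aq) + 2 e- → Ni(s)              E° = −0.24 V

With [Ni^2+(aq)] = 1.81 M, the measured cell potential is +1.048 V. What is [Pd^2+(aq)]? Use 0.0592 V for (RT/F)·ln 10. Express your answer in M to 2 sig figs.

The Pd²⁺/Pd couple has the larger reduction potential, so it is the cathode: E°cell = +0.91 − (−0.24) = +1.15 V and n = 2.
Rearranging E = E° − (0.0592/n)·log Q gives log Q = 2(+1.15 − (+1.048))/0.0592 = 3.446.
For Pd^2+(aq) + Ni(s) → Pd(s) + Ni^2+(aq), the reaction quotient is Q = [Ni^2+(aq)] / [Pd^2+(aq)].
Solving for the unknown gives log [Pd^2+(aq)] = −3.188, so [Pd^2+(aq)] ≈ 0.00065 M.

0.00065 M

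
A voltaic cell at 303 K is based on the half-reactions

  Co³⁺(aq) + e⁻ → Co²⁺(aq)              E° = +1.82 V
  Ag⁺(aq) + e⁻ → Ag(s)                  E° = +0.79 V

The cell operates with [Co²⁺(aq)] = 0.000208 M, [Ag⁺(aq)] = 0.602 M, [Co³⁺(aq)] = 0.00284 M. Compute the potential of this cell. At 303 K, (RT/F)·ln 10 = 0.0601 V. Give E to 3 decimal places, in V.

+1.111 V

Since E°(Co³⁺/Co²⁺) > E°(Ag⁺/Ag), Co³⁺/Co²⁺ serves as the cathode.
The standard potential is +1.82 − (+0.79) = +1.03 V and the balanced reaction transfers n = 1 electron.
The balanced reaction is Co³⁺(aq) + Ag(s) → Co²⁺(aq) + Ag⁺(aq), so Q = ([Co²⁺(aq)]·[Ag⁺(aq)]) / [Co³⁺(aq)] = 0.0441 and log Q = −1.356.
Applying E = E° − (RT ln10/nF)·log Q gives +1.03 − (0.0601/1)(−1.356) = +1.111 V.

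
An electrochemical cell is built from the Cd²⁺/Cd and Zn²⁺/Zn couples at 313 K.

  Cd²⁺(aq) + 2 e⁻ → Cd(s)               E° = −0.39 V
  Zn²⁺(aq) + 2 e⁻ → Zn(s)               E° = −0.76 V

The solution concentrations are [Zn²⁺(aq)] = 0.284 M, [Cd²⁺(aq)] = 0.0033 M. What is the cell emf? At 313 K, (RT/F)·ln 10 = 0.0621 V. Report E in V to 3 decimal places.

+0.310 V

Since E°(Cd²⁺/Cd) > E°(Zn²⁺/Zn), Cd²⁺/Cd serves as the cathode.
The standard potential is −0.39 − (−0.76) = +0.37 V and the balanced reaction transfers n = 2 electrons.
The balanced reaction is Cd²⁺(aq) + Zn(s) → Cd(s) + Zn²⁺(aq), so Q = [Zn²⁺(aq)] / [Cd²⁺(aq)] = 86.1 and log Q = 1.935.
Applying E = E° − (RT ln10/nF)·log Q gives +0.37 − (0.0621/2)(1.935) = +0.310 V.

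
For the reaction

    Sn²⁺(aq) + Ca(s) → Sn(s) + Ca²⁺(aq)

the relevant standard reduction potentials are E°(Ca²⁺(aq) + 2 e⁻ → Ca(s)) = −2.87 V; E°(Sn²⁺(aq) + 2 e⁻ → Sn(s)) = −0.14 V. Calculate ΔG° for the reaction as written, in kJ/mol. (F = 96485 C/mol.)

−527 kJ/mol

In the reaction as written Sn²⁺(aq) is reduced, so the Sn²⁺/Sn couple is the cathode and Ca²⁺/Ca is the anode.
E°cell = −0.14 − (−2.87) = +2.73 V; balancing electrons gives n = 2.
ΔG° = −nFE°cell = −(2)(96485)(+2.73) J/mol = −527 kJ/mol.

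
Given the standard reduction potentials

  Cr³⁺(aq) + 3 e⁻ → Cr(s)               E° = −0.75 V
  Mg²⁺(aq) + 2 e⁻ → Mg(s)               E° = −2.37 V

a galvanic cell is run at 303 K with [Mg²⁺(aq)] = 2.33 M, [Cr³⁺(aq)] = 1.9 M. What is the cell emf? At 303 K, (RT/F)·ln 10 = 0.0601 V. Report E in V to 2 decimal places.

+1.61 V

Since E°(Cr³⁺/Cr) > E°(Mg²⁺/Mg), Cr³⁺/Cr serves as the cathode.
E°cell = −0.75 − (−2.37) = +1.62 V, with n = 6 electrons transferred.
For the overall reaction 2 Cr³⁺(aq) + 3 Mg(s) → 2 Cr(s) + 3 Mg²⁺(aq), Q = [Mg²⁺(aq)]^3 / [Cr³⁺(aq)]^2 = 3.5, giving log Q = 0.545.
By the Nernst equation, E = +1.62 − (0.0601/6)·(0.545) = +1.61 V.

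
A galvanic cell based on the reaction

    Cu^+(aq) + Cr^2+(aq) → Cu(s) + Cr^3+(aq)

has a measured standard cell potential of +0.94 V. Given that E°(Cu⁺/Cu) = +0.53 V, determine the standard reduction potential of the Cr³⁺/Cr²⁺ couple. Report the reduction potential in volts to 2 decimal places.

In the reaction as written the Cu⁺/Cu couple is reduced (cathode) and Cr³⁺/Cr²⁺ is oxidized (anode), so E°cell = E°(Cu⁺/Cu) − E°(Cr³⁺/Cr²⁺).
E°(Cr³⁺/Cr²⁺) = E°(cathode) − E°cell = +0.53 − (+0.94) = −0.41 V.

−0.41 V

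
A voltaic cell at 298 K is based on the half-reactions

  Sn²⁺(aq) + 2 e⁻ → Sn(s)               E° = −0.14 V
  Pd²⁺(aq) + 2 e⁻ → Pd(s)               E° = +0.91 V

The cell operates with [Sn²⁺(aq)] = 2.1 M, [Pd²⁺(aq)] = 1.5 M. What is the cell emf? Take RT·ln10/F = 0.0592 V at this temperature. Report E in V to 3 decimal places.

The Pd²⁺/Pd couple has the more positive E°, so it is the cathode; Sn²⁺/Sn is the anode.
The standard potential is +0.91 − (−0.14) = +1.05 V and the balanced reaction transfers n = 2 electrons.
Balancing gives Pd²⁺(aq) + Sn(s) → Pd(s) + Sn²⁺(aq); hence Q = [Sn²⁺(aq)] / [Pd²⁺(aq)] = 1.4 (log Q = 0.146).
E = E° − (0.0592/n)·log Q = +1.05 − (0.0592/2)(0.146) = +1.046 V.

+1.046 V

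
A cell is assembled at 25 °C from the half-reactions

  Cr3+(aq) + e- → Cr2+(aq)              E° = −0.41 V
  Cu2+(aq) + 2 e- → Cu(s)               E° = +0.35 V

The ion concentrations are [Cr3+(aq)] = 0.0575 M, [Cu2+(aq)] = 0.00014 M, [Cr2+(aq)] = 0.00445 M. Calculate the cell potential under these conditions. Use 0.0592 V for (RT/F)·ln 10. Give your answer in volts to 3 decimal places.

+0.580 V

Since E°(Cu²⁺/Cu) > E°(Cr³⁺/Cr²⁺), Cu²⁺/Cu serves as the cathode.
E°cell = +0.35 − (−0.41) = +0.76 V, with n = 2 electrons transferred.
Balancing gives Cu2+(aq) + 2 Cr2+(aq) → Cu(s) + 2 Cr3+(aq); hence Q = [Cr3+(aq)]^2 / ([Cu2+(aq)]·[Cr2+(aq)]^2) = 1.19×10^6 (log Q = 6.076).
E = E° − (0.0592/n)·log Q = +0.76 − (0.0592/2)(6.076) = +0.580 V.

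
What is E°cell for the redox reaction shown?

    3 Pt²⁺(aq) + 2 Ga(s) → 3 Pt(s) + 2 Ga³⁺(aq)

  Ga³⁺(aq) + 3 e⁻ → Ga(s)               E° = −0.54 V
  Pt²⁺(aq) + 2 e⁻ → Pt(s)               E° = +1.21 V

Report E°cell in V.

+1.75 V

Pt²⁺(aq) gains electrons, so the Pt²⁺/Pt couple is the cathode; the Ga³⁺/Ga couple is the anode.
E°cell = E°(cathode) − E°(anode) = +1.21 − (−0.54) = +1.75 V.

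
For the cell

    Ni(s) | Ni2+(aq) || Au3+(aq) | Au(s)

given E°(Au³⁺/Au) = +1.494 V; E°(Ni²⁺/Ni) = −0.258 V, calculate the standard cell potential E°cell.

+1.752 V

By convention the left-hand electrode in cell notation is the anode (oxidation) and the right-hand electrode is the cathode (reduction).
E°cell = E°(right) − E°(left) = +1.494 − (−0.258) = +1.752 V.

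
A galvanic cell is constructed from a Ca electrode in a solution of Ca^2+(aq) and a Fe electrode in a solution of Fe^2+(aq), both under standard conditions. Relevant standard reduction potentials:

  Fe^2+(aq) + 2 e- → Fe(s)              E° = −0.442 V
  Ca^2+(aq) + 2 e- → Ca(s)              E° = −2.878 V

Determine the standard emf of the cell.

Of the two couples in this cell, the one with the more positive reduction potential is reduced at the cathode: here that is Fe²⁺/Fe (−0.442 V); Ca²⁺/Ca (−2.878 V) is the anode.
E°cell = E°(cathode) − E°(anode) = −0.442 − (−2.878) = +2.436 V.

+2.436 V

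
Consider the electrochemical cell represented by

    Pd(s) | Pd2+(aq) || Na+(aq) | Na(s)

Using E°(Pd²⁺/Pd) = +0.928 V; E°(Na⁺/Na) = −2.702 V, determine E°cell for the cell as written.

By convention the left-hand electrode in cell notation is the anode (oxidation) and the right-hand electrode is the cathode (reduction).
E°cell = E°(right) − E°(left) = −2.702 − (+0.928) = −3.630 V.
The negative sign shows that, as written, the cell would require an external voltage to drive the reaction.

−3.630 V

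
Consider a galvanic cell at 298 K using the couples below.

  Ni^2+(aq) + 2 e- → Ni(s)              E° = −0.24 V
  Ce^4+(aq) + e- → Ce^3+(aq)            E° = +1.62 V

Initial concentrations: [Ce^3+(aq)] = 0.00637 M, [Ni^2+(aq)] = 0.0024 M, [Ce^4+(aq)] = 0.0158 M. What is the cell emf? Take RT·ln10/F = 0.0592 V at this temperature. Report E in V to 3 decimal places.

Ce⁴⁺/Ce³⁺ is reduced (cathode, E° = +1.62 V) and Ni²⁺/Ni is oxidized (anode).
E°cell = E°cat − E°an = +1.62 − (−0.24) = +1.86 V; n = 2.
Balancing gives 2 Ce^4+(aq) + Ni(s) → 2 Ce^3+(aq) + Ni^2+(aq); hence Q = ([Ce^3+(aq)]^2·[Ni^2+(aq)]) / [Ce^4+(aq)]^2 = 0.00039 (log Q = −3.409).
Applying E = E° − (RT ln10/nF)·log Q gives +1.86 − (0.0592/2)(−3.409) = +1.961 V.

+1.961 V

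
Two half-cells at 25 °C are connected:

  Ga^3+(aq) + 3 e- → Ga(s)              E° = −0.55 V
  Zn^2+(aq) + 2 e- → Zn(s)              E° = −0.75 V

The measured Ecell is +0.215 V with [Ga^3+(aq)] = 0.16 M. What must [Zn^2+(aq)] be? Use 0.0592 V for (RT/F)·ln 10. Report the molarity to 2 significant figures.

0.092 M

The Ga³⁺/Ga couple has the larger reduction potential, so it is the cathode: E°cell = −0.55 − (−0.75) = +0.20 V and n = 6.
Since E = E° − (0.0592/n)·log Q, log Q = n(E° − E)/0.0592 = −1.520.
For 2 Ga^3+(aq) + 3 Zn(s) → 2 Ga(s) + 3 Zn^2+(aq), the reaction quotient is Q = [Zn^2+(aq)]^3 / [Ga^3+(aq)]^2.
Isolating [Zn^2+(aq)] in Q = 10^{−1.520} yields log [Zn^2+(aq)] = −1.037, i.e. 0.092 M.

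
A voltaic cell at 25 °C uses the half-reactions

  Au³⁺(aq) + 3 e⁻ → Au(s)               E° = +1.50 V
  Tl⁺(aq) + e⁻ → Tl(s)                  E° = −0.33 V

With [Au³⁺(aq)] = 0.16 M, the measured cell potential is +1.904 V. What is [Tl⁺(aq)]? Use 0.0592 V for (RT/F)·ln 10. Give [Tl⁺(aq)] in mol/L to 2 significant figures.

The Au³⁺/Au couple has the larger reduction potential, so it is the cathode: E°cell = +1.50 − (−0.33) = +1.83 V and n = 3.
Rearranging E = E° − (0.0592/n)·log Q gives log Q = 3(+1.83 − (+1.904))/0.0592 = −3.750.
The balanced reaction is Au³⁺(aq) + 3 Tl(s) → Au(s) + 3 Tl⁺(aq), so Q = [Tl⁺(aq)]^3 / [Au³⁺(aq)].
Substituting the known concentrations and solving, log [Tl⁺(aq)] = −1.515 and [Tl⁺(aq)] = 0.031 M.

0.031 M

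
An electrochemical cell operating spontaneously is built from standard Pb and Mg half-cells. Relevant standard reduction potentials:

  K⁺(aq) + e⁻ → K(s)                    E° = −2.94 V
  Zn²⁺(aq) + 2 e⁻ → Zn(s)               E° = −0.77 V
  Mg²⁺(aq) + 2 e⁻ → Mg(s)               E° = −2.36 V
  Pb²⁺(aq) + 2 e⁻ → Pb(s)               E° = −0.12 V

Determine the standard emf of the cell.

Of the two couples in this cell, the one with the more positive reduction potential is reduced at the cathode: here that is Pb²⁺/Pb (−0.12 V); Mg²⁺/Mg (−2.36 V) is the anode.
E°cell = E°(cathode) − E°(anode) = −0.12 − (−2.36) = +2.24 V.

+2.24 V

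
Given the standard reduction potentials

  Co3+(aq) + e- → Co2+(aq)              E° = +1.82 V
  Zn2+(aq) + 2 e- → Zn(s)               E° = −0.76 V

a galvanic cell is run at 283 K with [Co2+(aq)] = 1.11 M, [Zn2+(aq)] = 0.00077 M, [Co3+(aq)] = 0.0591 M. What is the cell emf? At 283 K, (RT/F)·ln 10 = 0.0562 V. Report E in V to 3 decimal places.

+2.596 V

The Co³⁺/Co²⁺ couple has the more positive E°, so it is the cathode; Zn²⁺/Zn is the anode.
E°cell = E°cat − E°an = +1.82 − (−0.76) = +2.58 V; n = 2.
The balanced reaction is 2 Co3+(aq) + Zn(s) → 2 Co2+(aq) + Zn2+(aq), so Q = ([Co2+(aq)]^2·[Zn2+(aq)]) / [Co3+(aq)]^2 = 0.272 and log Q = −0.566.
Applying E = E° − (RT ln10/nF)·log Q gives +2.58 − (0.0562/2)(−0.566) = +2.596 V.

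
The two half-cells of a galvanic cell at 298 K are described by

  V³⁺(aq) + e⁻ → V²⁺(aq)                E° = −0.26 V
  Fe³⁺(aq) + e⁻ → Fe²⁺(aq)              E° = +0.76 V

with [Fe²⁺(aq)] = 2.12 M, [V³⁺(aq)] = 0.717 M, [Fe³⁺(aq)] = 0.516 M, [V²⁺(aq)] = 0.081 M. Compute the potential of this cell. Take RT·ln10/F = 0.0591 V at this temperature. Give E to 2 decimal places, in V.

+0.93 V

The Fe³⁺/Fe²⁺ couple has the more positive E°, so it is the cathode; V³⁺/V²⁺ is the anode.
The standard potential is +0.76 − (−0.26) = +1.02 V and the balanced reaction transfers n = 1 electron.
Balancing gives Fe³⁺(aq) + V²⁺(aq) → Fe²⁺(aq) + V³⁺(aq); hence Q = ([Fe²⁺(aq)]·[V³⁺(aq)]) / ([Fe³⁺(aq)]·[V²⁺(aq)]) = 36.4 (log Q = 1.561).
E = E° − (0.0591/n)·log Q = +1.02 − (0.0591/1)(1.561) = +0.93 V.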